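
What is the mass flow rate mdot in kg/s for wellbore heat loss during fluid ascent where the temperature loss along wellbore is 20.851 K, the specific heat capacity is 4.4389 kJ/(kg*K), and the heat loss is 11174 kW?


mdot = Q_loss / (cp * dT)
mdot = 11174 / (4.4389 * 20.851)
mdot = 120.73 kg/s


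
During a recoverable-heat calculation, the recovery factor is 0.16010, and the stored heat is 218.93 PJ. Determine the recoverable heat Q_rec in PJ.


Q_rec = Q_s * RF
Q_rec = 218.93 * 0.16010
Q_rec = 35.051 PJ


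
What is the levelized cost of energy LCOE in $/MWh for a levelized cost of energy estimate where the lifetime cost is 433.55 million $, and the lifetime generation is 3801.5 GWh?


LCOE = C_tot / E_tot * 100
LCOE = 433.55 / 3801.5 * 100
LCOE = 11.40471 cents/kWh
Convert: 11.40471 cents/kWh * 10.0 = 114.05 $/MWh
LCOE = 114.05 $/MWh


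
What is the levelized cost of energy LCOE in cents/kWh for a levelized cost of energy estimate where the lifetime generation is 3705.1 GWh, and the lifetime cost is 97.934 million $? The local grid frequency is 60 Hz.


LCOE = C_tot / E_tot * 100
LCOE = 97.934 / 3705.1 * 100
LCOE = 2.6432 cents/kWh


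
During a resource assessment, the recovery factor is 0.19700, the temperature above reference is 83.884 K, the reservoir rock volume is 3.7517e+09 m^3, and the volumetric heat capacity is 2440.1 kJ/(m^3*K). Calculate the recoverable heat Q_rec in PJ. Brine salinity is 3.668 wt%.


Step 1: Q_s = Vr*rhoc*dT/1e12 = 3.7517e+09*2440.1*83.884/1e12 = 767.9180 PJ
Step 2: Q_rec = Q_s * RF = 767.9180 * 0.197 = 151.28 PJ
Q_rec = 151.28 PJ


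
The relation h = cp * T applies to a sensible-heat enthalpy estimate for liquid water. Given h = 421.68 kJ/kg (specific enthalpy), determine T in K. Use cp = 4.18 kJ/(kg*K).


T = h / cp
T = 421.68 / 4.18
T = 100.8804 deg C
Convert to K: 100.8804 + 273.15 = 374.03 K
T = 374.03 K


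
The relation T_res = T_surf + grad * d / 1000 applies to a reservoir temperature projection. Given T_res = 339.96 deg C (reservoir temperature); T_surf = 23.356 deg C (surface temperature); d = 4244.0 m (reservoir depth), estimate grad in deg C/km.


grad = (T_res - T_surf) / d * 1000
grad = (339.96 - 23.356) / 4244.0 * 1000
grad = 74.600 deg C/km


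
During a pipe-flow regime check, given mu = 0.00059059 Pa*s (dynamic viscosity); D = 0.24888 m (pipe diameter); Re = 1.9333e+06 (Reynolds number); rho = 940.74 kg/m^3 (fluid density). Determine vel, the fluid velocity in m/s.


vel = Re * mu / (rho * D)
vel = 1.9333e+06 * 0.00059059 / (940.74 * 0.24888)
vel = 4.8767 m/s


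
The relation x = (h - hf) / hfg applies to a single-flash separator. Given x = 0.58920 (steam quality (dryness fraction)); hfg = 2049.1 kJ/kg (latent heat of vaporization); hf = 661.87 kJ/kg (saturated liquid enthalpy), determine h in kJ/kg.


h = hf + x * hfg
h = 661.87 + 0.58920 * 2049.1
h = 1869.2 kJ/kg


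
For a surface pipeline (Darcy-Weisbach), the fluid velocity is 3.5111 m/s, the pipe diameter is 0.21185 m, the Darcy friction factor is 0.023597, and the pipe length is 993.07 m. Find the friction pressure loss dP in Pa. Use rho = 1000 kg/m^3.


dP = f * (L/D) * (rho*vel^2/2) / 1000
dP = 0.023597 * (993.07/0.21185) * (1000*3.5111^2/2) / 1000
dP = 681.8119 kPa
Convert: 681.8119 kPa * 1000.0 = 6.8181e+05 Pa
dP = 6.8181e+05 Pa


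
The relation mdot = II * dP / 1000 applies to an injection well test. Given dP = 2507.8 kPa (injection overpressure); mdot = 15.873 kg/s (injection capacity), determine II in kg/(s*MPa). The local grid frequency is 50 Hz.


II = mdot * 1000 / dP
II = 15.873 * 1000 / 2507.8
II = 6.3295 kg/(s*MPa)


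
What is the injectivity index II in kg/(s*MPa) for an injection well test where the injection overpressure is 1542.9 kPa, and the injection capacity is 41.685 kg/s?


II = mdot * 1000 / dP
II = 41.685 * 1000 / 1542.9
II = 27.017 kg/(s*MPa)


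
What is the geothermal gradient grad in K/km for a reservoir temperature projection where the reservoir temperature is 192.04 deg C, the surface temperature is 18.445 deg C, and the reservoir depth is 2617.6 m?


grad = (T_res - T_surf) / d * 1000
grad = (192.04 - 18.445) / 2617.6 * 1000
grad = 66.31838 deg C/km
Convert: 66.31838 deg C/km * 1.0 = 66.318 K/km
grad = 66.318 K/km


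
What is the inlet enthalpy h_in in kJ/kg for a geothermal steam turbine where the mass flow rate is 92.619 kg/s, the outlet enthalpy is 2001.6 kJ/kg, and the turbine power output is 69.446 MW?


h_in = h_out + P * 1000 / mdot
h_in = 2001.6 + 69.446 * 1000 / 92.619
h_in = 2751.4 kJ/kg


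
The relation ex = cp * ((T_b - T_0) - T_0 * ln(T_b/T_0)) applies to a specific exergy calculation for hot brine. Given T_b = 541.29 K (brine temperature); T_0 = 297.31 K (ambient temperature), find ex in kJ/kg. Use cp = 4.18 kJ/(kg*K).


ex = cp * ((T_b - T_0) - T_0 * ln(T_b/T_0))
ex = 4.18 * ((541.29 - 297.31) - 297.31 * ln(541.29/297.31))
ex = 275.20 kJ/kg


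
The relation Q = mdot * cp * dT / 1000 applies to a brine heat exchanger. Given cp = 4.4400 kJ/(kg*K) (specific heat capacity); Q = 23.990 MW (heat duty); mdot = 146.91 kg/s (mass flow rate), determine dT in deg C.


dT = Q * 1000 / (mdot * cp)
dT = 23.990 * 1000 / (146.91 * 4.4400)
dT = 36.77866 K
Convert (temperature difference, 1 K = 1 deg C): 36.77866 K = 36.77866 deg C
dT = 36.779 deg C


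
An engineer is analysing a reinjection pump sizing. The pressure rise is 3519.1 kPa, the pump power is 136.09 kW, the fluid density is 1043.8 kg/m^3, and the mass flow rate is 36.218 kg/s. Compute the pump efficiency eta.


eta = mdot * dP / (rho * P_pump)
eta = 36.218 * 3519.1 / (1043.8 * 136.09)
eta = 0.89725


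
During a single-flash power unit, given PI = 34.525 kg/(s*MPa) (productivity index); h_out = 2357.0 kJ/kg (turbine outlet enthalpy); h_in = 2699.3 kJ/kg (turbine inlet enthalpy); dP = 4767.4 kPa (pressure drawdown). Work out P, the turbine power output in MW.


Step 1: mdot = PI * dP / 1000 = 34.525 * 4767.4 / 1000 = 164.5945 kg/s
Step 2: P = mdot*(h_in - h_out)/1000 = 164.5945*(2699.3 - 2357.0)/1000 = 56.341 MW
P = 56.341 MW


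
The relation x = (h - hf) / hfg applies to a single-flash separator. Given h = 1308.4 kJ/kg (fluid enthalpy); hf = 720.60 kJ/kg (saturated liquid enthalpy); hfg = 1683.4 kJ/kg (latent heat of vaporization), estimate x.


x = (h - hf) / hfg
x = (1308.4 - 720.60) / 1683.4
x = 0.34917


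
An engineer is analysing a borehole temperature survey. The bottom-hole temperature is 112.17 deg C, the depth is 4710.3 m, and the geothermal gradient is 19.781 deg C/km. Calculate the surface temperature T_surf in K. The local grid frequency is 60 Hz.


T_surf = T_d - grad * d / 1000
T_surf = 112.17 - 19.781 * 4710.3 / 1000
T_surf = 18.99556 deg C
Convert to K: 18.99556 + 273.15 = 292.15 K
T_surf = 292.15 K


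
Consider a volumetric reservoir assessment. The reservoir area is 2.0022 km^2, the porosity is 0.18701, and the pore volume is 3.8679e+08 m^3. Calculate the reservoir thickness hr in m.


hr = Vp / (A * 1e6 * phi)
hr = 3.8679e+08 / (2.0022 * 1e6 * 0.18701)
hr = 1033.0 m


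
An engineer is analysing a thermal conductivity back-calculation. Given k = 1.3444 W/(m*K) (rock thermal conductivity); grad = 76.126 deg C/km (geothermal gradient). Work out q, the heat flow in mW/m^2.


q = k * grad / 1000
q = 1.3444 * 76.126 / 1000
q = 0.1023438 W/m^2
Convert: 0.1023438 W/m^2 * 1000.0 = 102.34 mW/m^2
q = 102.34 mW/m^2


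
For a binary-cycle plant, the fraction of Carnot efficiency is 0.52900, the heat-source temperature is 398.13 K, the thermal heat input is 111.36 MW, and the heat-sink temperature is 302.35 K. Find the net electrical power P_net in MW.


Step 1: eta = (1 - Tc/Th)*f = (1 - 302.35/398.13)*0.529 = 0.1272640
Step 2: P_net = eta * Q_in = 0.1272640 * 111.36 = 14.172 MW
P_net = 14.172 MW


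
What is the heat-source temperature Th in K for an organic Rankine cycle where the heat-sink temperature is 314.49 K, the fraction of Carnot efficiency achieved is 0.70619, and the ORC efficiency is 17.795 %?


Th = Tc / (1 - (eta_orc/100)/f)
Th = 314.49 / (1 - (17.795/100)/0.70619)
Th = 420.43 K


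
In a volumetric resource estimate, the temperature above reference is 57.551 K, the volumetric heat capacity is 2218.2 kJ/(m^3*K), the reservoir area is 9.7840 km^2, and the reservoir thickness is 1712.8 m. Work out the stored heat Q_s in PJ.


Step 1: Vr = A*1e6*hr = 9.784*1e6*1712.8 = 1.675804e+10 m^3
Step 2: Q_s = Vr*rhoc*dT/1e12 = 1.675804e+10*2218.2*57.551/1e12 = 2139.3 PJ
Q_s = 2139.3 PJ


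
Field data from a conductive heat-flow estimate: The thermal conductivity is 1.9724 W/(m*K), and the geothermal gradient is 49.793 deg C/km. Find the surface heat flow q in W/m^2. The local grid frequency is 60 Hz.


q = k * grad / 1000
q = 1.9724 * 49.793 / 1000
q = 0.098212 W/m^2


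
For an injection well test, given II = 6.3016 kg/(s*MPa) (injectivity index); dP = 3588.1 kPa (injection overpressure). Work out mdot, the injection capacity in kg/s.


mdot = II * dP / 1000
mdot = 6.3016 * 3588.1 / 1000
mdot = 22.611 kg/s


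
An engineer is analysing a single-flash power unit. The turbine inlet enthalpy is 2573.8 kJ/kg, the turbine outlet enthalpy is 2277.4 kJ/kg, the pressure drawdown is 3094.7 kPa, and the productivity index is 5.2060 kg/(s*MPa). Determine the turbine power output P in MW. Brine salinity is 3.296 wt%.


Step 1: mdot = PI * dP / 1000 = 5.206 * 3094.7 / 1000 = 16.11101 kg/s
Step 2: P = mdot*(h_in - h_out)/1000 = 16.11101*(2573.8 - 2277.4)/1000 = 4.7753 MW
P = 4.7753 MW


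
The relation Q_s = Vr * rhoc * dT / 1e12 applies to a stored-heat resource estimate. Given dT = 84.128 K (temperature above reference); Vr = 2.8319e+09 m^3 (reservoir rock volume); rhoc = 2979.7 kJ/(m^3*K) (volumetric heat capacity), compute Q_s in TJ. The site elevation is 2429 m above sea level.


Q_s = Vr * rhoc * dT / 1e12
Q_s = 2.8319e+09 * 2979.7 * 84.128 / 1e12
Q_s = 709.8899 PJ
Convert: 709.8899 PJ * 1000.0 = 7.0989e+05 TJ
Q_s = 7.0989e+05 TJ


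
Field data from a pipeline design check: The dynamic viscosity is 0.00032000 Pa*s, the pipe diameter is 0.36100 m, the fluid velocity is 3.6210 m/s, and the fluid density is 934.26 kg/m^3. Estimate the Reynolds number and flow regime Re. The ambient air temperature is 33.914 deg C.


Step 1: Re = rho*vel*D/mu = 934.26*3.621*0.361/0.00032 = 3.8164e+06
Step 2: Re = 3.8164e+06 > 4000, so flow is turbulent.
Re = 3.8164e+06 (turbulent)


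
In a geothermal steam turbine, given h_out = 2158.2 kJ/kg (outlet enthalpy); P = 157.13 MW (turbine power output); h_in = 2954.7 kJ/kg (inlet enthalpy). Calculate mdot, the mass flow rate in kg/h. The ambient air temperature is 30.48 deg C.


mdot = P * 1000 / (h_in - h_out)
mdot = 157.13 * 1000 / (2954.7 - 2158.2)
mdot = 197.2756 kg/s
Convert: 197.2756 kg/s * 3600.0 = 7.1019e+05 kg/h
mdot = 7.1019e+05 kg/h


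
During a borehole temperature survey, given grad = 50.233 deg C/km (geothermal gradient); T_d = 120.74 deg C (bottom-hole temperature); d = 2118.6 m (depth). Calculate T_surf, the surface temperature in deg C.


T_surf = T_d - grad * d / 1000
T_surf = 120.74 - 50.233 * 2118.6 / 1000
T_surf = 14.316 deg C


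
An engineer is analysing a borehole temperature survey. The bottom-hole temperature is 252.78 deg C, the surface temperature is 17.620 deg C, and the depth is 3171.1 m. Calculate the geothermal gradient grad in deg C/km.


grad = (T_d - T_surf) / d * 1000
grad = (252.78 - 17.620) / 3171.1 * 1000
grad = 74.157 deg C/km


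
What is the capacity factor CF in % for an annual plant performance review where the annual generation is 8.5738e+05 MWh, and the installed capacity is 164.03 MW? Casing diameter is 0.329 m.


CF = E_a / (cap * 8760) * 100
CF = 8.5738e+05 / (164.03 * 8760) * 100
CF = 59.669 %


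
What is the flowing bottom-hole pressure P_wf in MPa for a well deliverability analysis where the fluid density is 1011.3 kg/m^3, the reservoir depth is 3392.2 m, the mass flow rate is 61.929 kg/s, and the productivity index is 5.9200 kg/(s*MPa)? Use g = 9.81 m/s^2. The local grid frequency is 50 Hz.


Step 1: P_i = rho*g*h/1e6 = 1011.3*9.81*3392.2/1e6 = 33.65352 MPa
Step 2: P_wf = P_i - mdot/PI = 33.65352 - 61.929/5.92 = 23.193 MPa
P_wf = 23.193 MPa


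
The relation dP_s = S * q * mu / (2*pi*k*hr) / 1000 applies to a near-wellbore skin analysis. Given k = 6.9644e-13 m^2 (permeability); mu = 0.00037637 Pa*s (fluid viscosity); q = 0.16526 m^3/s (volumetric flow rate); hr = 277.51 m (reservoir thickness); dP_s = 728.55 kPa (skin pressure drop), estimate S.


S = dP_s * 1000 * 2*pi*k*hr / (q*mu)
S = 728.55 * 1000 * 2*pi*6.9644e-13*277.51 / (0.16526*0.00037637)
S = 14.224


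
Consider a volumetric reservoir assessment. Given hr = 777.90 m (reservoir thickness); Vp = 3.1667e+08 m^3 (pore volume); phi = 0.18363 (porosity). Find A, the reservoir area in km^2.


A = Vp / (1e6 * hr * phi)
A = 3.1667e+08 / (1e6 * 777.90 * 0.18363)
A = 2.2169 km^2


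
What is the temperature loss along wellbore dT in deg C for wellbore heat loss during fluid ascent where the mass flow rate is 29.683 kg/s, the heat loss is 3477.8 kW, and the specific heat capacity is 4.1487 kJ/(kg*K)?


dT = Q_loss / (mdot * cp)
dT = 3477.8 / (29.683 * 4.1487)
dT = 28.24131 K
Convert (temperature difference, 1 K = 1 deg C): 28.24131 K = 28.24131 deg C
dT = 28.241 deg C


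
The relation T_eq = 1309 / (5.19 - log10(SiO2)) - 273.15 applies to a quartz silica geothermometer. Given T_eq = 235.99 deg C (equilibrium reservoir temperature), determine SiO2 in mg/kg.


SiO2 = 10^(5.19 - 1309/(T_eq + 273.15))
SiO2 = 10^(5.19 - 1309/(235.99 + 273.15))
SiO2 = 415.91 mg/kg


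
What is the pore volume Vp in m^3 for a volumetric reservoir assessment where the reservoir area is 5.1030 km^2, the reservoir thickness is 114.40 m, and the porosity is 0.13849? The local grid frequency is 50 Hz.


Vp = A * 1e6 * hr * phi
Vp = 5.1030 * 1e6 * 114.40 * 0.13849
Vp = 8.0848e+07 m^3


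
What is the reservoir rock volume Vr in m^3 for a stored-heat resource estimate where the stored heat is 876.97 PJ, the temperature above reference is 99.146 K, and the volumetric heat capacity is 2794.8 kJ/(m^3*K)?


Vr = Q_s * 1e12 / (rhoc * dT)
Vr = 876.97 * 1e12 / (2794.8 * 99.146)
Vr = 3.1649e+09 m^3


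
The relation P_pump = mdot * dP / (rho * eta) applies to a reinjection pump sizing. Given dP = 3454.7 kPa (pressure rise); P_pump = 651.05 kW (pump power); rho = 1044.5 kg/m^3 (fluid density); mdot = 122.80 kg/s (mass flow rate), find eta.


eta = mdot * dP / (rho * P_pump)
eta = 122.80 * 3454.7 / (1044.5 * 651.05)
eta = 0.62386


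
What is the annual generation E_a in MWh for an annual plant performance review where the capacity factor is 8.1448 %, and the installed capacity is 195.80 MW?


E_a = CF / 100 * cap * 8760
E_a = 8.1448 / 100 * 195.80 * 8760
E_a = 1.3970e+05 MWh


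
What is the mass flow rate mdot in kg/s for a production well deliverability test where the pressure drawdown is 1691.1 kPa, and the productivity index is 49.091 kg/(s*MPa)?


mdot = PI * dP / 1000
mdot = 49.091 * 1691.1 / 1000
mdot = 83.018 kg/s


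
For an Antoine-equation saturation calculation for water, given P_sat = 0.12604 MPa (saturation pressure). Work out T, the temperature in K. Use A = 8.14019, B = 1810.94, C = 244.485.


T = B / (A - log10(P_sat * 760 / 0.101325)) - C
T = 1810.94 / (8.14019 - log10(0.12604 * 760 / 0.101325)) - 244.485
T = 106.1608 deg C
Convert to K: 106.1608 + 273.15 = 379.31 K
T = 379.31 K


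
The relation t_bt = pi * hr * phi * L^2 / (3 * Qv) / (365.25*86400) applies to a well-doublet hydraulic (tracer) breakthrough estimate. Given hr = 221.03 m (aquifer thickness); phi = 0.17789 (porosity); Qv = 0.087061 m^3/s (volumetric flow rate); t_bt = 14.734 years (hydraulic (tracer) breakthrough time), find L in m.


L = sqrt(t_bt*365.25*86400*3*Qv / (pi*hr*phi))
L = sqrt(14.734*365.25*86400*3*0.087061 / (pi*221.03*0.17789))
L = 991.54 m


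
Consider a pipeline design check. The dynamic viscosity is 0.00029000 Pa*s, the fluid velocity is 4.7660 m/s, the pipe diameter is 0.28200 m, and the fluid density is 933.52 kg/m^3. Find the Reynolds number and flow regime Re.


Step 1: Re = rho*vel*D/mu = 933.52*4.766*0.282/0.00029 = 4.3264e+06
Step 2: Re = 4.3264e+06 > 4000, so flow is turbulent.
Re = 4.3264e+06 (turbulent)


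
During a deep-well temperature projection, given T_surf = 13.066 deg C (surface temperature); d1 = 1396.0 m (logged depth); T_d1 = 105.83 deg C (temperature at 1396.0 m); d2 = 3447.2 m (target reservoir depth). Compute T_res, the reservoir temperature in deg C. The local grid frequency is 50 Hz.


Step 1: grad = (T_d1 - T_surf)/d1 * 1000 = (105.83 - 13.066)/1396.0 * 1000 = 66.44986 deg C/km
Step 2: T_res = T_surf + grad*d2/1000 = 13.066 + 66.44986*3447.2/1000 = 242.13 deg C
T_res = 242.13 deg C


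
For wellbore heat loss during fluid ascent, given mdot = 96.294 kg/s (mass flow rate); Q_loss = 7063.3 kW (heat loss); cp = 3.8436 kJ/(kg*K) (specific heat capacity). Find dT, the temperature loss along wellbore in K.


dT = Q_loss / (mdot * cp)
dT = 7063.3 / (96.294 * 3.8436)
dT = 19.084 K


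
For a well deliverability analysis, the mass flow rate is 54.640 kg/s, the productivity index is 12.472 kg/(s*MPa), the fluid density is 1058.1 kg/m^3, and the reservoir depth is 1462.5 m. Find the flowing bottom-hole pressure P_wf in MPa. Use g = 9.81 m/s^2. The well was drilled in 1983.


Step 1: P_i = rho*g*h/1e6 = 1058.1*9.81*1462.5/1e6 = 15.18069 MPa
Step 2: P_wf = P_i - mdot/PI = 15.18069 - 54.64/12.472 = 10.800 MPa
P_wf = 10.800 MPa


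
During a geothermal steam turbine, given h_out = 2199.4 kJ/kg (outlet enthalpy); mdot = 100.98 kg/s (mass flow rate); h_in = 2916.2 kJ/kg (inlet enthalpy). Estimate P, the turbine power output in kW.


P = mdot * (h_in - h_out) / 1000
P = 100.98 * (2916.2 - 2199.4) / 1000
P = 72.38246 MW
Convert: 72.38246 MW * 1000.0 = 72382 kW
P = 72382 kW


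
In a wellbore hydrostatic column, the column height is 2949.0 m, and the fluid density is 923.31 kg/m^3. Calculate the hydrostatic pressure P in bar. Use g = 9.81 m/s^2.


P = rho * g * h / 1e6
P = 923.31 * 9.81 * 2949.0 / 1e6
P = 26.71107 MPa
Convert: 26.71107 MPa * 10.0 = 267.11 bar
P = 267.11 bar


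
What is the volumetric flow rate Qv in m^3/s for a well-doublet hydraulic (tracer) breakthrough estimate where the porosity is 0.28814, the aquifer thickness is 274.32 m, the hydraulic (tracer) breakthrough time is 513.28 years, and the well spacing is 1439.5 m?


Qv = pi*hr*phi*L^2 / (3*t_bt*365.25*86400)
Qv = pi*274.32*0.28814*1439.5^2 / (3*513.28*365.25*86400)
Qv = 0.010589 m^3/s


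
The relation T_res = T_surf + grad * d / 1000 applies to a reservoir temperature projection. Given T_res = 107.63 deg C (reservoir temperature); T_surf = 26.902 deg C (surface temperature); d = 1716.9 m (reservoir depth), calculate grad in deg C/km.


grad = (T_res - T_surf) / d * 1000
grad = (107.63 - 26.902) / 1716.9 * 1000
grad = 47.020 deg C/km


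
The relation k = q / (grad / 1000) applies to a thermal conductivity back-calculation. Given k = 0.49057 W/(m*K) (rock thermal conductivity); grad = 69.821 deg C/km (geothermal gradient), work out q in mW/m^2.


q = k * grad / 1000
q = 0.49057 * 69.821 / 1000
q = 0.03425209 W/m^2
Convert: 0.03425209 W/m^2 * 1000.0 = 34.252 mW/m^2
q = 34.252 mW/m^2


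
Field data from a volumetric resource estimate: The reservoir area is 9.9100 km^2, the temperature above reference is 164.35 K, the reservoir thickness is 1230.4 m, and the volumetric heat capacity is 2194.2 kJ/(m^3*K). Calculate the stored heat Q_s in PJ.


Step 1: Vr = A*1e6*hr = 9.91*1e6*1230.4 = 1.219326e+10 m^3
Step 2: Q_s = Vr*rhoc*dT/1e12 = 1.219326e+10*2194.2*164.35/1e12 = 4397.1 PJ
Q_s = 4397.1 PJ


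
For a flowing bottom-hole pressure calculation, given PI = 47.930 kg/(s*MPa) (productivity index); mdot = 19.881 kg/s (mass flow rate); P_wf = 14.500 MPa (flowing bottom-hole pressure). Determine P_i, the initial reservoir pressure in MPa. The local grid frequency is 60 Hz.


P_i = P_wf + mdot / PI
P_i = 14.500 + 19.881 / 47.930
P_i = 14.915 MPa


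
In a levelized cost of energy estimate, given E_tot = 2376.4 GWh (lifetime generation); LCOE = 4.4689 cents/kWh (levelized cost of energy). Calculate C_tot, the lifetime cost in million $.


C_tot = LCOE / 100 * E_tot
C_tot = 4.4689 / 100 * 2376.4
C_tot = 106.20 million $


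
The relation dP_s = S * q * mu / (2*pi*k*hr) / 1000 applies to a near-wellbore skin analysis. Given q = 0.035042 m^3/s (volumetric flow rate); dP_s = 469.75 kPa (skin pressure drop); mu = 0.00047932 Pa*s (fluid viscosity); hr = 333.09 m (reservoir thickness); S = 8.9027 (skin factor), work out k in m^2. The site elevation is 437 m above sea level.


k = S*q*mu / (2*pi*dP_s*1000*hr)
k = 8.9027*0.035042*0.00047932 / (2*pi*469.75*1000*333.09)
k = 1.5210e-13 m^2


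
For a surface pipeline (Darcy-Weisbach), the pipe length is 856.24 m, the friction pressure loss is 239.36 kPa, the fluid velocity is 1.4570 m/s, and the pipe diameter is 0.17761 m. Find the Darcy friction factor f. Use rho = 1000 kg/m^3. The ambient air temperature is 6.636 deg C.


f = dP*1000 / ((L/D)*(rho*vel^2/2))
f = 239.36*1000 / ((856.24/0.17761)*(1000*1.4570^2/2))
f = 0.046777


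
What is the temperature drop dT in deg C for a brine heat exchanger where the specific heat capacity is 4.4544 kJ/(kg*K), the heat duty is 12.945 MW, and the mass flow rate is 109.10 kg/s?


dT = Q * 1000 / (mdot * cp)
dT = 12.945 * 1000 / (109.10 * 4.4544)
dT = 26.63717 K
Convert (temperature difference, 1 K = 1 deg C): 26.63717 K = 26.63717 deg C
dT = 26.637 deg C


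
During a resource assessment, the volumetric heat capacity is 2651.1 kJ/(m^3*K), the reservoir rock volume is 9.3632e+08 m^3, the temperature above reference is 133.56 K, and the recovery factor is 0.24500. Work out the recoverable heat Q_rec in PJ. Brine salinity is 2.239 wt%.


Step 1: Q_s = Vr*rhoc*dT/1e12 = 9.3632e+08*2651.1*133.56/1e12 = 331.5330 PJ
Step 2: Q_rec = Q_s * RF = 331.5330 * 0.245 = 81.226 PJ
Q_rec = 81.226 PJ


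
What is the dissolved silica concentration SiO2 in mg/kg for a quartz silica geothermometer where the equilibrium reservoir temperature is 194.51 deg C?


SiO2 = 10^(5.19 - 1309/(T_eq + 273.15))
SiO2 = 10^(5.19 - 1309/(194.51 + 273.15))
SiO2 = 246.01 mg/kg


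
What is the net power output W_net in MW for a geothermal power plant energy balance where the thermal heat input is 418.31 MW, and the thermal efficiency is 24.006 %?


W_net = eta / 100 * Q_in
W_net = 24.006 / 100 * 418.31
W_net = 100.42 MW


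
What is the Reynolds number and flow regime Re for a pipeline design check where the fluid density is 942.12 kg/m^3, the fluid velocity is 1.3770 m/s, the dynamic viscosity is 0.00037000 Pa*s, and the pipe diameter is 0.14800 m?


Step 1: Re = rho*vel*D/mu = 942.12*1.377*0.148/0.00037 = 5.1892e+05
Step 2: Re = 5.1892e+05 > 4000, so flow is turbulent.
Re = 5.1892e+05 (turbulent)


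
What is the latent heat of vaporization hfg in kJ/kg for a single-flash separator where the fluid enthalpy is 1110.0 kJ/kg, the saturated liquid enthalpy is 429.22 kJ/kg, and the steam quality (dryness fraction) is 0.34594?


hfg = (h - hf) / x
hfg = (1110.0 - 429.22) / 0.34594
hfg = 1967.9 kJ/kg


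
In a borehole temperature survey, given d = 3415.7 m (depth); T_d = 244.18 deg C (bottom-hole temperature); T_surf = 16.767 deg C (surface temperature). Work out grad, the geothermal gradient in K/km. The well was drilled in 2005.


grad = (T_d - T_surf) / d * 1000
grad = (244.18 - 16.767) / 3415.7 * 1000
grad = 66.57874 deg C/km
Convert: 66.57874 deg C/km * 1.0 = 66.579 K/km
grad = 66.579 K/km


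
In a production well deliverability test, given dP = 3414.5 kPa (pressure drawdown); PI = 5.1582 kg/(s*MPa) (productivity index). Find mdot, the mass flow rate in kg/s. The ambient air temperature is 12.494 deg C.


mdot = PI * dP / 1000
mdot = 5.1582 * 3414.5 / 1000
mdot = 17.613 kg/s


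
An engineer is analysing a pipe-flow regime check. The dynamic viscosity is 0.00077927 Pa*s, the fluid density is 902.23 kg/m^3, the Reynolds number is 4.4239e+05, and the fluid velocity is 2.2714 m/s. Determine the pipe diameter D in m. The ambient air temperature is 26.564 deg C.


D = Re * mu / (rho * vel)
D = 4.4239e+05 * 0.00077927 / (902.23 * 2.2714)
D = 0.16822 m


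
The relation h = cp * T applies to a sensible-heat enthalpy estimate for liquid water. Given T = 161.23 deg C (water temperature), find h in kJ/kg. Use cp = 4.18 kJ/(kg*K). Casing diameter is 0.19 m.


h = cp * T
h = 4.18 * 161.23
h = 673.94 kJ/kg


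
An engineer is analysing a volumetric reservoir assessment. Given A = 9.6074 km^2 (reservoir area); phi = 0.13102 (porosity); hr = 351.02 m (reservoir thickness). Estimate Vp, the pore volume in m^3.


Vp = A * 1e6 * hr * phi
Vp = 9.6074 * 1e6 * 351.02 * 0.13102
Vp = 4.4185e+08 m^3


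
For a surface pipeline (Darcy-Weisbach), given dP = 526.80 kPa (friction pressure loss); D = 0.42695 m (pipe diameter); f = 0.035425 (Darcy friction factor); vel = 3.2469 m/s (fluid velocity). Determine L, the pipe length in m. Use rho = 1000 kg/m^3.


L = dP*1000*D / (f*rho*vel^2/2)
L = 526.80*1000*0.42695 / (0.035425*1000*3.2469^2/2)
L = 1204.5 m


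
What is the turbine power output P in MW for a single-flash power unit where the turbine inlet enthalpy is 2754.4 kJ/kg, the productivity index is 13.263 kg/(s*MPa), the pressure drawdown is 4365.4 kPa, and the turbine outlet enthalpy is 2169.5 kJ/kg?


Step 1: mdot = PI * dP / 1000 = 13.263 * 4365.4 / 1000 = 57.89830 kg/s
Step 2: P = mdot*(h_in - h_out)/1000 = 57.89830*(2754.4 - 2169.5)/1000 = 33.865 MW
P = 33.865 MW


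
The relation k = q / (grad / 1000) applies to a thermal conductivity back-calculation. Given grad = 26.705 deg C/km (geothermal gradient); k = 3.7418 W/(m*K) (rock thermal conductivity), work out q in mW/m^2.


q = k * grad / 1000
q = 3.7418 * 26.705 / 1000
q = 0.09992477 W/m^2
Convert: 0.09992477 W/m^2 * 1000.0 = 99.925 mW/m^2
q = 99.925 mW/m^2


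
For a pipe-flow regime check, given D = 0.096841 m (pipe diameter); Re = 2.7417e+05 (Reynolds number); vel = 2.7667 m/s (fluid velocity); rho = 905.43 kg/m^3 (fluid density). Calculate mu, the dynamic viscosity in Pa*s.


mu = rho * vel * D / Re
mu = 905.43 * 2.7667 * 0.096841 / 2.7417e+05
mu = 0.00088482 Pa*s


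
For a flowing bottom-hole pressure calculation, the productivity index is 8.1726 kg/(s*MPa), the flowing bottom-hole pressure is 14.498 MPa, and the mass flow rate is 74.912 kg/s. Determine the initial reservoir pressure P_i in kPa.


P_i = P_wf + mdot / PI
P_i = 14.498 + 74.912 / 8.1726
P_i = 23.66424 MPa
Convert: 23.66424 MPa * 1000.0 = 23664 kPa
P_i = 23664 kPa


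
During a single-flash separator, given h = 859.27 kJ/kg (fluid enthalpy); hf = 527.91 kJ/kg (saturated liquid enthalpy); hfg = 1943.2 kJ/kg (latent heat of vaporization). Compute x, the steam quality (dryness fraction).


x = (h - hf) / hfg
x = (859.27 - 527.91) / 1943.2
x = 0.17052


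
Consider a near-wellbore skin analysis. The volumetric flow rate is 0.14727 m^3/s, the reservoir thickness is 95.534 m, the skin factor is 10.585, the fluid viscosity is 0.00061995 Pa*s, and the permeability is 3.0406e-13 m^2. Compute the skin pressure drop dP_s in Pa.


dP_s = S * q * mu / (2*pi*k*hr) / 1000
dP_s = 10.585 * 0.14727 * 0.00061995 / (2*pi*3.0406e-13*95.534) / 1000
dP_s = 5294.984 kPa
Convert: 5294.984 kPa * 1000.0 = 5.2950e+06 Pa
dP_s = 5.2950e+06 Pa


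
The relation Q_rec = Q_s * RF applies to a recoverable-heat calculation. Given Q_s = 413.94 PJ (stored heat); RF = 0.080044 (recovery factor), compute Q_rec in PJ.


Q_rec = Q_s * RF
Q_rec = 413.94 * 0.080044
Q_rec = 33.133 PJ


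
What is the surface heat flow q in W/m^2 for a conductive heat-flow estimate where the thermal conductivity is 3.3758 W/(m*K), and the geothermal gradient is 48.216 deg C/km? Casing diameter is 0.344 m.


q = k * grad / 1000
q = 3.3758 * 48.216 / 1000
q = 0.16277 W/m^2


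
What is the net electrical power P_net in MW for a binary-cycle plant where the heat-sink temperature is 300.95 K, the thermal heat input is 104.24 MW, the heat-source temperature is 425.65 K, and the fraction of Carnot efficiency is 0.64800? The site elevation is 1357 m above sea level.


Step 1: eta = (1 - Tc/Th)*f = (1 - 300.95/425.65)*0.648 = 0.1898405
Step 2: P_net = eta * Q_in = 0.1898405 * 104.24 = 19.789 MW
P_net = 19.789 MW


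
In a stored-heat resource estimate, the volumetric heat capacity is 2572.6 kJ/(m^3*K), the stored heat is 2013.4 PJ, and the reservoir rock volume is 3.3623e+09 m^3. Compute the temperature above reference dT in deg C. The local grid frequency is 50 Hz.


dT = Q_s * 1e12 / (Vr * rhoc)
dT = 2013.4 * 1e12 / (3.3623e+09 * 2572.6)
dT = 232.7670 K
Convert (temperature difference, 1 K = 1 deg C): 232.7670 K = 232.7670 deg C
dT = 232.77 deg C


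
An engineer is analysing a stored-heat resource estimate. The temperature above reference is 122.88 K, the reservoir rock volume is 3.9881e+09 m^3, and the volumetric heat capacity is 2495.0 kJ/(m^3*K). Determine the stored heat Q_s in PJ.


Q_s = Vr * rhoc * dT / 1e12
Q_s = 3.9881e+09 * 2495.0 * 122.88 / 1e12
Q_s = 1222.7 PJ


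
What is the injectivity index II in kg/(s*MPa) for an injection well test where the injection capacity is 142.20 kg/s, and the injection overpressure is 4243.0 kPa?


II = mdot * 1000 / dP
II = 142.20 * 1000 / 4243.0
II = 33.514 kg/(s*MPa)


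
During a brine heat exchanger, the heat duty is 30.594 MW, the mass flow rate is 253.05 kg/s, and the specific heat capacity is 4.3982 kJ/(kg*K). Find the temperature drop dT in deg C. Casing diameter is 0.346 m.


dT = Q * 1000 / (mdot * cp)
dT = 30.594 * 1000 / (253.05 * 4.3982)
dT = 27.48875 K
Convert (temperature difference, 1 K = 1 deg C): 27.48875 K = 27.48875 deg C
dT = 27.489 deg C


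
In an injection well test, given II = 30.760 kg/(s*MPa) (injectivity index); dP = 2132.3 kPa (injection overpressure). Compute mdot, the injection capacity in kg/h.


mdot = II * dP / 1000
mdot = 30.760 * 2132.3 / 1000
mdot = 65.58955 kg/s
Convert: 65.58955 kg/s * 3600.0 = 2.3612e+05 kg/h
mdot = 2.3612e+05 kg/h


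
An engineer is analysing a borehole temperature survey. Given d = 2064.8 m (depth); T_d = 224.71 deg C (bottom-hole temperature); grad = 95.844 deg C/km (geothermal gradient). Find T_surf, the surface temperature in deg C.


T_surf = T_d - grad * d / 1000
T_surf = 224.71 - 95.844 * 2064.8 / 1000
T_surf = 26.811 deg C


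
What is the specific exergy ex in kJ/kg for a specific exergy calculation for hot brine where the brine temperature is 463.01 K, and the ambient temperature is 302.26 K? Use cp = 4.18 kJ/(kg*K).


ex = cp * ((T_b - T_0) - T_0 * ln(T_b/T_0))
ex = 4.18 * ((463.01 - 302.26) - 302.26 * ln(463.01/302.26))
ex = 133.12 kJ/kg


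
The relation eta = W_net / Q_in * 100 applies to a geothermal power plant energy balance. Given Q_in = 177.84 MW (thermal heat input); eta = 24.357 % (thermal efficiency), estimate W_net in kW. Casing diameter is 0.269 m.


W_net = eta / 100 * Q_in
W_net = 24.357 / 100 * 177.84
W_net = 43.31649 MW
Convert: 43.31649 MW * 1000.0 = 43316 kW
W_net = 43316 kW


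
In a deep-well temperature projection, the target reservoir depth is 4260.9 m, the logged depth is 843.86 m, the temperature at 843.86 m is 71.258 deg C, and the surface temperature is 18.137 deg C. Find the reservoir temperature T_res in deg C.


Step 1: grad = (T_d1 - T_surf)/d1 * 1000 = (71.258 - 18.137)/843.86 * 1000 = 62.95002 deg C/km
Step 2: T_res = T_surf + grad*d2/1000 = 18.137 + 62.95002*4260.9/1000 = 286.36 deg C
T_res = 286.36 deg C


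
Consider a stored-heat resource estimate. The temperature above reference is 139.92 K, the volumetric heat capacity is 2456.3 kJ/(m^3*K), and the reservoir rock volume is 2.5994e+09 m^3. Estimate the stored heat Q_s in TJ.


Q_s = Vr * rhoc * dT / 1e12
Q_s = 2.5994e+09 * 2456.3 * 139.92 / 1e12
Q_s = 893.3761 PJ
Convert: 893.3761 PJ * 1000.0 = 8.9338e+05 TJ
Q_s = 8.9338e+05 TJ


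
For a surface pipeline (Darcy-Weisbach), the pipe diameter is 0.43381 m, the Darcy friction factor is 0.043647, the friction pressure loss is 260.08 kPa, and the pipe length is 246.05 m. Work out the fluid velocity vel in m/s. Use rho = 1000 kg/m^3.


vel = sqrt(dP*1000*2*D / (f*L*rho))
vel = sqrt(260.08*1000*2*0.43381 / (0.043647*246.05*1000))
vel = 4.5838 m/s


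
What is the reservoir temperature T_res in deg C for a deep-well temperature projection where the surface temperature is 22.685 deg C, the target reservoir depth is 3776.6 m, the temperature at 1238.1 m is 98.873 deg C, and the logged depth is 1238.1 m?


Step 1: grad = (T_d1 - T_surf)/d1 * 1000 = (98.873 - 22.685)/1238.1 * 1000 = 61.53622 deg C/km
Step 2: T_res = T_surf + grad*d2/1000 = 22.685 + 61.53622*3776.6/1000 = 255.08 deg C
T_res = 255.08 deg C


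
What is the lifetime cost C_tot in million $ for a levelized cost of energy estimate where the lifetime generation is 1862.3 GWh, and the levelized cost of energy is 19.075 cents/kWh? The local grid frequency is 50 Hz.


C_tot = LCOE / 100 * E_tot
C_tot = 19.075 / 100 * 1862.3
C_tot = 355.23 million $


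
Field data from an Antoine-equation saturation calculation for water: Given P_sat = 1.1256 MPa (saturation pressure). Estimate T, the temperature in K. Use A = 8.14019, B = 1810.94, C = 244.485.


T = B / (A - log10(P_sat * 760 / 0.101325)) - C
T = 1810.94 / (8.14019 - log10(1.1256 * 760 / 0.101325)) - 244.485
T = 185.2884 deg C
Convert to K: 185.2884 + 273.15 = 458.44 K
T = 458.44 K


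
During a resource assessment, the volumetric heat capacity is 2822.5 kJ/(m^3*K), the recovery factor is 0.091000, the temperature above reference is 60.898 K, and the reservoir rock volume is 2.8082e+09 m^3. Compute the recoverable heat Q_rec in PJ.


Step 1: Q_s = Vr*rhoc*dT/1e12 = 2.8082e+09*2822.5*60.898/1e12 = 482.6863 PJ
Step 2: Q_rec = Q_s * RF = 482.6863 * 0.091 = 43.924 PJ
Q_rec = 43.924 PJ


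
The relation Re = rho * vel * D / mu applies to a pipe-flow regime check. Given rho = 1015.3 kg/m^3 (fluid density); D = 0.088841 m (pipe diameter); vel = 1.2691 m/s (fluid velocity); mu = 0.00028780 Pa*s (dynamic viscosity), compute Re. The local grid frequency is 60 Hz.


Re = rho * vel * D / mu
Re = 1015.3 * 1.2691 * 0.088841 / 0.00028780
Re = 3.9775e+05


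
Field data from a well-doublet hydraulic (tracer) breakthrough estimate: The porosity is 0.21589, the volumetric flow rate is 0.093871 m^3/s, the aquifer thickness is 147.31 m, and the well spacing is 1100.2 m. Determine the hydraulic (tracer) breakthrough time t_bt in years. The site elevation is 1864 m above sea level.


t_bt = pi * hr * phi * L^2 / (3 * Qv) / (365.25*86400)
t_bt = pi * 147.31 * 0.21589 * 1100.2^2 / (3 * 0.093871) / (365.25*86400)
t_bt = 13.608 years


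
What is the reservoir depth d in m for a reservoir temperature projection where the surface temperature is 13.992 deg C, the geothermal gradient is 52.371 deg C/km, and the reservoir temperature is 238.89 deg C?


d = (T_res - T_surf) / grad * 1000
d = (238.89 - 13.992) / 52.371 * 1000
d = 4294.3 m


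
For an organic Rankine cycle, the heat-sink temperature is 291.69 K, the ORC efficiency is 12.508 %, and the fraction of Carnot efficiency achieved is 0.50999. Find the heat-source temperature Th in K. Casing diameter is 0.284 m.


Th = Tc / (1 - (eta_orc/100)/f)
Th = 291.69 / (1 - (12.508/100)/0.50999)
Th = 386.48 K


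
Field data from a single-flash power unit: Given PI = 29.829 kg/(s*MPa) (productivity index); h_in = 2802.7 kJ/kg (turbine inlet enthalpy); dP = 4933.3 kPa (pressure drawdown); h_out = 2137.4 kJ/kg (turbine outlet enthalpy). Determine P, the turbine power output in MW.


Step 1: mdot = PI * dP / 1000 = 29.829 * 4933.3 / 1000 = 147.1554 kg/s
Step 2: P = mdot*(h_in - h_out)/1000 = 147.1554*(2802.7 - 2137.4)/1000 = 97.902 MW
P = 97.902 MW


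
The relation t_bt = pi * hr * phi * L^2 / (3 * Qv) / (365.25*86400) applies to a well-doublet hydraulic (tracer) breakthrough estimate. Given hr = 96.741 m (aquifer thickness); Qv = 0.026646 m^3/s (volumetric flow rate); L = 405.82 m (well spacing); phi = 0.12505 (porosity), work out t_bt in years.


t_bt = pi * hr * phi * L^2 / (3 * Qv) / (365.25*86400)
t_bt = pi * 96.741 * 0.12505 * 405.82^2 / (3 * 0.026646) / (365.25*86400)
t_bt = 2.4812 years


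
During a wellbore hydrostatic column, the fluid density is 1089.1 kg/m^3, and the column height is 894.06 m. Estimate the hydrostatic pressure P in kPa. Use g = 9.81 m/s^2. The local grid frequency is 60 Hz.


P = rho * g * h / 1e6
P = 1089.1 * 9.81 * 894.06 / 1e6
P = 9.552201 MPa
Convert: 9.552201 MPa * 1000.0 = 9552.2 kPa
P = 9552.2 kPa


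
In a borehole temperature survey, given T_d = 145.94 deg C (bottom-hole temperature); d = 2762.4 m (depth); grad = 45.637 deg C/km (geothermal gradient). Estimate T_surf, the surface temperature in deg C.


T_surf = T_d - grad * d / 1000
T_surf = 145.94 - 45.637 * 2762.4 / 1000
T_surf = 19.872 deg C


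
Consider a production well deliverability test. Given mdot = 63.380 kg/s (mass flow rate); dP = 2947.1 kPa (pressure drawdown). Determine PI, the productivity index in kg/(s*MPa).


PI = mdot * 1000 / dP
PI = 63.380 * 1000 / 2947.1
PI = 21.506 kg/(s*MPa)


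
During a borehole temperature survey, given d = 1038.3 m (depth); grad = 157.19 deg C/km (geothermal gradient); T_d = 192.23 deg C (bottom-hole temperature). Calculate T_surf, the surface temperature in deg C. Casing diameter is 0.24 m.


T_surf = T_d - grad * d / 1000
T_surf = 192.23 - 157.19 * 1038.3 / 1000
T_surf = 29.020 deg C


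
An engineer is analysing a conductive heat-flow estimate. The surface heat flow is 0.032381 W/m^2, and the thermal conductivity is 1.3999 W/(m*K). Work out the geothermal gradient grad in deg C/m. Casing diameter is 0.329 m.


grad = q * 1000 / k
grad = 0.032381 * 1000 / 1.3999
grad = 23.13094 deg C/km
Convert: 23.13094 deg C/km * 0.001 = 0.023131 deg C/m
grad = 0.023131 deg C/m


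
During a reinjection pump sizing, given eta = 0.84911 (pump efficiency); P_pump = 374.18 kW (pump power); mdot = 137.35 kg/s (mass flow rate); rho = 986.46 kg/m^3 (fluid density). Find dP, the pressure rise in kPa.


dP = P_pump * rho * eta / mdot
dP = 374.18 * 986.46 * 0.84911 / 137.35
dP = 2281.9 kPa


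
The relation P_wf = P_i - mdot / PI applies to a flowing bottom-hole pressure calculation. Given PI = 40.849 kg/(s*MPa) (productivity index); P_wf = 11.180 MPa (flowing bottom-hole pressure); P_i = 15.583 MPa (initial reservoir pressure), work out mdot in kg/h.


mdot = (P_i - P_wf) * PI
mdot = (15.583 - 11.180) * 40.849
mdot = 179.8581 kg/s
Convert: 179.8581 kg/s * 3600.0 = 6.4749e+05 kg/h
mdot = 6.4749e+05 kg/h


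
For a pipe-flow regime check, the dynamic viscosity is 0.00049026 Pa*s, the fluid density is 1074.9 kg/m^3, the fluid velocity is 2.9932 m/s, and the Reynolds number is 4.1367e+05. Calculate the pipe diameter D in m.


D = Re * mu / (rho * vel)
D = 4.1367e+05 * 0.00049026 / (1074.9 * 2.9932)
D = 0.063034 m


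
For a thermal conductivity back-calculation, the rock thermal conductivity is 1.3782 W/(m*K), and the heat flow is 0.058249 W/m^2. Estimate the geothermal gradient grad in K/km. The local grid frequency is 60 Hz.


grad = q / k * 1000
grad = 0.058249 / 1.3782 * 1000
grad = 42.26455 deg C/km
Convert: 42.26455 deg C/km * 1.0 = 42.265 K/km
grad = 42.265 K/km


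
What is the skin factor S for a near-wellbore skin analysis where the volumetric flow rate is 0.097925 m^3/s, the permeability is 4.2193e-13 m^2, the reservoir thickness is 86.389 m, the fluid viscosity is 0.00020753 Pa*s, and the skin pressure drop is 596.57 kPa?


S = dP_s * 1000 * 2*pi*k*hr / (q*mu)
S = 596.57 * 1000 * 2*pi*4.2193e-13*86.389 / (0.097925*0.00020753)
S = 6.7230
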